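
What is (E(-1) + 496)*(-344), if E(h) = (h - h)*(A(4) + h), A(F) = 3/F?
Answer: -170624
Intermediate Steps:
E(h) = 0 (E(h) = (h - h)*(3/4 + h) = 0*(3*(¼) + h) = 0*(¾ + h) = 0)
(E(-1) + 496)*(-344) = (0 + 496)*(-344) = 496*(-344) = -170624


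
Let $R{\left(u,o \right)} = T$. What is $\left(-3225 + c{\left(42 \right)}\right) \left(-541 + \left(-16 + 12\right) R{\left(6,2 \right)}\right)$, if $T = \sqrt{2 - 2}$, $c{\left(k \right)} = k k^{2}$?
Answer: $-38336883$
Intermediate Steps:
$c{\left(k \right)} = k^{3}$
$T = 0$ ($T = \sqrt{0} = 0$)
$R{\left(u,o \right)} = 0$
$\left(-3225 + c{\left(42 \right)}\right) \left(-541 + \left(-16 + 12\right) R{\left(6,2 \right)}\right) = \left(-3225 + 42^{3}\right) \left(-541 + \left(-16 + 12\right) 0\right) = \left(-3225 + 74088\right) \left(-541 - 0\right) = 70863 \left(-541 + 0\right) = 70863 \left(-541\right) = -38336883$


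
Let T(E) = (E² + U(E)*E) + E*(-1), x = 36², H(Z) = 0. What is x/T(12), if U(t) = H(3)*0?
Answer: 108/11 ≈ 9.8182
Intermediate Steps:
x = 1296
U(t) = 0 (U(t) = 0*0 = 0)
T(E) = E² - E (T(E) = (E² + 0*E) + E*(-1) = (E² + 0) - E = E² - E)
x/T(12) = 1296/((12*(-1 + 12))) = 1296/((12*11)) = 1296/132 = 1296*(1/132) = 108/11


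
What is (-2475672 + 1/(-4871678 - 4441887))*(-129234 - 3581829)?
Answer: 85567212000438903903/9313565 ≈ 9.1874e+12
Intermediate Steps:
(-2475672 + 1/(-4871678 - 4441887))*(-129234 - 3581829) = (-2475672 + 1/(-9313565))*(-3711063) = (-2475672 - 1/9313565)*(-3711063) = -23057332090681/9313565*(-3711063) = 85567212000438903903/9313565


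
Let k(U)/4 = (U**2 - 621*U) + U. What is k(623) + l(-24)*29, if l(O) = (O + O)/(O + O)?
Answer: 7505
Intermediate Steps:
k(U) = -2480*U + 4*U**2 (k(U) = 4*((U**2 - 621*U) + U) = 4*(U**2 - 620*U) = -2480*U + 4*U**2)
l(O) = 1 (l(O) = (2*O)/((2*O)) = (2*O)*(1/(2*O)) = 1)
k(623) + l(-24)*29 = 4*623*(-620 + 623) + 1*29 = 4*623*3 + 29 = 7476 + 29 = 7505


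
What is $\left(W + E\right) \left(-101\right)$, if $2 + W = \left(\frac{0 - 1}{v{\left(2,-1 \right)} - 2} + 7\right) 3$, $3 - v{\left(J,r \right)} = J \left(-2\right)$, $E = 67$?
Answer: $- \frac{43127}{5} \approx -8625.4$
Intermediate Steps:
$v{\left(J,r \right)} = 3 + 2 J$ ($v{\left(J,r \right)} = 3 - J \left(-2\right) = 3 - - 2 J = 3 + 2 J$)
$W = \frac{92}{5}$ ($W = -2 + \left(\frac{0 - 1}{\left(3 + 2 \cdot 2\right) - 2} + 7\right) 3 = -2 + \left(- \frac{1}{\left(3 + 4\right) - 2} + 7\right) 3 = -2 + \left(- \frac{1}{7 - 2} + 7\right) 3 = -2 + \left(- \frac{1}{5} + 7\right) 3 = -2 + \frac{34}{5} \cdot 3 = -2 + \frac{102}{5} = \frac{92}{5} \approx 18.4$)
$\left(W + E\right) \left(-101\right) = \left(\frac{92}{5} + 67\right) \left(-101\right) = \frac{427}{5} \left(-101\right) = - \frac{43127}{5}$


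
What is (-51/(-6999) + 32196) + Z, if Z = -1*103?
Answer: 74872986/2333 ≈ 32093.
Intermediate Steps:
Z = -103
(-51/(-6999) + 32196) + Z = (-51/(-6999) + 32196) - 103 = (-51*(-1/6999) + 32196) - 103 = (17/2333 + 32196) - 103 = 75113285/2333 - 103 = 74872986/2333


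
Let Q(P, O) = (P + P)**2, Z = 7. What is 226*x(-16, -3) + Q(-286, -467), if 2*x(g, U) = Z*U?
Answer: 324811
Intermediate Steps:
Q(P, O) = 4*P**2 (Q(P, O) = (2*P)**2 = 4*P**2)
x(g, U) = 7*U/2 (x(g, U) = (7*U)/2 = 7*U/2)
226*x(-16, -3) + Q(-286, -467) = 226*((7/2)*(-3)) + 4*(-286)**2 = 226*(-21/2) + 4*81796 = -2373 + 327184 = 324811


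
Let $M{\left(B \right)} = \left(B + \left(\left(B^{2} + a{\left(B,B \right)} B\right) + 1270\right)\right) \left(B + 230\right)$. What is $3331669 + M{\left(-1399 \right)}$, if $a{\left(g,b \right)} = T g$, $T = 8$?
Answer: $-20588229251$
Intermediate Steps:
$a{\left(g,b \right)} = 8 g$
$M{\left(B \right)} = \left(230 + B\right) \left(1270 + B + 9 B^{2}\right)$ ($M{\left(B \right)} = \left(B + \left(\left(B^{2} + 8 B B\right) + 1270\right)\right) \left(B + 230\right) = \left(B + \left(\left(B^{2} + 8 B^{2}\right) + 1270\right)\right) \left(230 + B\right) = \left(B + \left(9 B^{2} + 1270\right)\right) \left(230 + B\right) = \left(B + \left(1270 + 9 B^{2}\right)\right) \left(230 + B\right) = \left(1270 + B + 9 B^{2}\right) \left(230 + B\right) = \left(230 + B\right) \left(1270 + B + 9 B^{2}\right)$)
$3331669 + M{\left(-1399 \right)} = 3331669 + \left(292100 + 9 \left(-1399\right)^{3} + 1500 \left(-1399\right) + 2071 \left(-1399\right)^{2}\right) = 3331669 + \left(292100 + 9 \left(-2738124199\right) - 2098500 + 2071 \cdot 1957201\right) = 3331669 + \left(292100 - 24643117791 - 2098500 + 4053363271\right) = 3331669 - 20591560920 = -20588229251$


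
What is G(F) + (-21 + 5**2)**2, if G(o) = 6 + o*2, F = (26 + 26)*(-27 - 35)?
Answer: -6426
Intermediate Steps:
F = -3224 (F = 52*(-62) = -3224)
G(o) = 6 + 2*o
G(F) + (-21 + 5**2)**2 = (6 + 2*(-3224)) + (-21 + 5**2)**2 = (6 - 6448) + (-21 + 25)**2 = -6442 + 4**2 = -6442 + 16 = -6426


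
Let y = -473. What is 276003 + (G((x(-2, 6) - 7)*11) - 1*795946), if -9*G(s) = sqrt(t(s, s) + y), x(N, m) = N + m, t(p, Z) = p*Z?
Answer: -519943 - 2*sqrt(154)/9 ≈ -5.1995e+5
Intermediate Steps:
t(p, Z) = Z*p
G(s) = -sqrt(-473 + s**2)/9 (G(s) = -sqrt(s*s - 473)/9 = -sqrt(s**2 - 473)/9 = -sqrt(-473 + s**2)/9)
276003 + (G((x(-2, 6) - 7)*11) - 1*795946) = 276003 + (-sqrt(-473 + (((-2 + 6) - 7)*11)**2)/9 - 1*795946) = 276003 + (-sqrt(-473 + ((4 - 7)*11)**2)/9 - 795946) = 276003 + (-sqrt(-473 + (-3*11)**2)/9 - 795946) = 276003 + (-sqrt(-473 + (-33)**2)/9 - 795946) = 276003 + (-sqrt(-473 + 1089)/9 - 795946) = 276003 + (-2*sqrt(154)/9 - 795946) = 276003 + (-795946 - 2*sqrt(154)/9) = -519943 - 2*sqrt(154)/9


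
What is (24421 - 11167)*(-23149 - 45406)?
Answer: -908627970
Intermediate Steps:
(24421 - 11167)*(-23149 - 45406) = 13254*(-68555) = -908627970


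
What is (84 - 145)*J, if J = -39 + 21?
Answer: 1098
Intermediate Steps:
J = -18
(84 - 145)*J = (84 - 145)*(-18) = -61*(-18) = 1098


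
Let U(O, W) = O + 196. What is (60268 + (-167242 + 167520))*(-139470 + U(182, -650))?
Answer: -8421464232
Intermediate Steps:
U(O, W) = 196 + O
(60268 + (-167242 + 167520))*(-139470 + U(182, -650)) = (60268 + (-167242 + 167520))*(-139470 + (196 + 182)) = (60268 + 278)*(-139470 + 378) = 60546*(-139092) = -8421464232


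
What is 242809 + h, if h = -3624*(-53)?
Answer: 434881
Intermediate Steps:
h = 192072
242809 + h = 242809 + 192072 = 434881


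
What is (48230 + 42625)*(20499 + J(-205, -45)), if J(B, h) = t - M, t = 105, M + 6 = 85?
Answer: 1864798875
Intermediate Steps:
M = 79 (M = -6 + 85 = 79)
J(B, h) = 26 (J(B, h) = 105 - 1*79 = 105 - 79 = 26)
(48230 + 42625)*(20499 + J(-205, -45)) = (48230 + 42625)*(20499 + 26) = 90855*20525 = 1864798875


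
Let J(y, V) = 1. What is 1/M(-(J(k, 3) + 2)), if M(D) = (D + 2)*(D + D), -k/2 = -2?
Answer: 1/6 ≈ 0.16667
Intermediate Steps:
k = 4 (k = -2*(-2) = 4)
M(D) = 2*D*(2 + D) (M(D) = (2 + D)*(2*D) = 2*D*(2 + D))
1/M(-(J(k, 3) + 2)) = 1/(2*(-(1 + 2))*(2 - (1 + 2))) = 1/(2*(-1*3)*(2 - 1*3)) = 1/(2*(-3)*(2 - 3)) = 1/(2*(-3)*(-1)) = 1/6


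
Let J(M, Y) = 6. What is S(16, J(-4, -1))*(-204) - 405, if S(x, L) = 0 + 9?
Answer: -2241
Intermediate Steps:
S(x, L) = 9
S(16, J(-4, -1))*(-204) - 405 = 9*(-204) - 405 = -1836 - 405 = -2241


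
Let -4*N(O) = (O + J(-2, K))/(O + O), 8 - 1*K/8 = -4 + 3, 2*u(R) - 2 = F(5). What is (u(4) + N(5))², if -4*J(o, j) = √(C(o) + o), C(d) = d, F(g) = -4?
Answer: (90 - I)²/6400 ≈ 1.2655 - 0.028125*I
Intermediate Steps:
u(R) = -1 (u(R) = 1 + (½)*(-4) = 1 - 2 = -1)
K = 72 (K = 64 - 8*(-4 + 3) = 64 - 8*(-1) = 64 + 8 = 72)
J(o, j) = -√2*√o/4 (J(o, j) = -√(o + o)/4 = -√2*√o/4)
N(O) = -(O - I/2)/(8*O) (N(O) = -(O - √2*√(-2)/4)/(4*(O + O)) = -(O - √2*I*√2/4)/(4*(2*O)) = -(O - I/2)*1/(2*O)/4 = -(O - I/2)/(8*O))
(u(4) + N(5))² = (-1 + (1/16)*(I - 2*5)/5)² = (-1 + (1/16)*(⅕)*(I - 10))² = (-1 + (1/16)*(⅕)*(-10 + I))² = (-1 + (-⅛ + I/80))² = (-9/8 + I/80)²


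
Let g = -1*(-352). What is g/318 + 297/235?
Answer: 88583/37365 ≈ 2.3707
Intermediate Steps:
g = 352
g/318 + 297/235 = 352/318 + 297/235 = 352*(1/318) + 297*(1/235) = 176/159 + 297/235 = 88583/37365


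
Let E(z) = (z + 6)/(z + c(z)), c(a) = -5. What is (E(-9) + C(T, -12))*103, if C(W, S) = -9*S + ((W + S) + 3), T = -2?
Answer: 140183/14 ≈ 10013.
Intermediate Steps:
E(z) = (6 + z)/(-5 + z) (E(z) = (z + 6)/(z - 5) = (6 + z)/(-5 + z))
C(W, S) = 3 + W - 8*S (C(W, S) = -9*S + ((S + W) + 3) = -9*S + (3 + S + W) = 3 + W - 8*S)
(E(-9) + C(T, -12))*103 = ((6 - 9)/(-5 - 9) + (3 - 2 - 8*(-12)))*103 = (-3/(-14) + (3 - 2 + 96))*103 = (-1/14*(-3) + 97)*103 = (3/14 + 97)*103 = (1361/14)*103 = 140183/14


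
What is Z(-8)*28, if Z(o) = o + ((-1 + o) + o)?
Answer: -700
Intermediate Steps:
Z(o) = -1 + 3*o (Z(o) = o + (-1 + 2*o) = -1 + 3*o)
Z(-8)*28 = (-1 + 3*(-8))*28 = (-1 - 24)*28 = -25*28 = -700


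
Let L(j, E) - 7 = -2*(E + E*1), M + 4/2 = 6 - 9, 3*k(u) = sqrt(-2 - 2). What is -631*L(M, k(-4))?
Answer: -4417 + 5048*I/3 ≈ -4417.0 + 1682.7*I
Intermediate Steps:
k(u) = 2*I/3 (k(u) = sqrt(-2 - 2)/3 = sqrt(-4)/3 = (2*I)/3 = 2*I/3)
M = -5 (M = -2 + (6 - 9) = -2 - 3 = -5)
L(j, E) = 7 - 4*E (L(j, E) = 7 - 2*(E + E*1) = 7 - 2*(E + E) = 7 - 4*E)
-631*L(M, k(-4)) = -631*(7 - 8*I/3) = -4417 + 5048*I/3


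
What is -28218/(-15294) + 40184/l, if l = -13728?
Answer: -4733279/4374084 ≈ -1.0821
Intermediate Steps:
-28218/(-15294) + 40184/l = -28218/(-15294) + 40184/(-13728) = -28218*(-1/15294) + 40184*(-1/13728) = 4703/2549 - 5023/1716 = -4733279/4374084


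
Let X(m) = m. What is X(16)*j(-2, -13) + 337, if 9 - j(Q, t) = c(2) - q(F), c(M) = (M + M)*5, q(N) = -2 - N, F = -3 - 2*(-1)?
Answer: 145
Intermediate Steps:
F = -1 (F = -3 + 2 = -1)
c(M) = 10*M (c(M) = (2*M)*5 = 10*M)
j(Q, t) = -12 (j(Q, t) = 9 - (10*2 - (-2 - 1*(-1))) = 9 - (20 - (-2 + 1)) = 9 - (20 - 1*(-1)) = 9 - (20 + 1) = 9 - 1*21 = 9 - 21 = -12)
X(16)*j(-2, -13) + 337 = 16*(-12) + 337 = -192 + 337 = 145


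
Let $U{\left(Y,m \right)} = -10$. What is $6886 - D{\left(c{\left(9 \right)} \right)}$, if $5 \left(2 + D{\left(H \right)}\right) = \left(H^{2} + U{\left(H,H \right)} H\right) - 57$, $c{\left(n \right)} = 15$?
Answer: $\frac{34422}{5} \approx 6884.4$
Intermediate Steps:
$D{\left(H \right)} = - \frac{67}{5} - 2 H + \frac{H^{2}}{5}$ ($D{\left(H \right)} = -2 + \frac{\left(H^{2} - 10 H\right) - 57}{5} = -2 + \frac{-57 + H^{2} - 10 H}{5} = -2 - \left(\frac{57}{5} + 2 H - \frac{H^{2}}{5}\right) = - \frac{67}{5} - 2 H + \frac{H^{2}}{5}$)
$6886 - D{\left(c{\left(9 \right)} \right)} = 6886 - \left(- \frac{67}{5} - 30 + \frac{15^{2}}{5}\right) = 6886 - \left(- \frac{67}{5} - 30 + \frac{1}{5} \cdot 225\right) = 6886 - \left(- \frac{67}{5} - 30 + 45\right) = 6886 - \frac{8}{5} = \frac{34422}{5}$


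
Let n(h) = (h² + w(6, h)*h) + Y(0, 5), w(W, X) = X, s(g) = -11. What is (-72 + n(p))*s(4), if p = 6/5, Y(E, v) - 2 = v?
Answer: 17083/25 ≈ 683.32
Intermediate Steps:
Y(E, v) = 2 + v
p = 6/5 (p = 6*(⅕) = 6/5 ≈ 1.2000)
n(h) = 7 + 2*h² (n(h) = (h² + h*h) + (2 + 5) = (h² + h²) + 7 = 2*h² + 7 = 7 + 2*h²)
(-72 + n(p))*s(4) = (-72 + (7 + 2*(6/5)²))*(-11) = (-72 + (7 + 2*(36/25)))*(-11) = (-72 + (7 + 72/25))*(-11) = (-72 + 247/25)*(-11) = -1553/25*(-11) = 17083/25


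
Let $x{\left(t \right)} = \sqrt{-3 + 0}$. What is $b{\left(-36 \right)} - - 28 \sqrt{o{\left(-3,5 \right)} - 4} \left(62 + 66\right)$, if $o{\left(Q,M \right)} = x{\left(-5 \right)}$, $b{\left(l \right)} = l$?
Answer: $-36 + 3584 \sqrt{-4 + i \sqrt{3}} \approx 1482.2 + 7327.0 i$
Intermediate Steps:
$x{\left(t \right)} = i \sqrt{3}$ ($x{\left(t \right)} = \sqrt{-3} = i \sqrt{3}$)
$o{\left(Q,M \right)} = i \sqrt{3}$
$b{\left(-36 \right)} - - 28 \sqrt{o{\left(-3,5 \right)} - 4} \left(62 + 66\right) = -36 - - 28 \sqrt{i \sqrt{3} - 4} \left(62 + 66\right) = -36 - - 28 \sqrt{-4 + i \sqrt{3}} \cdot 128 = -36 - - 3584 \sqrt{-4 + i \sqrt{3}} = -36 + 3584 \sqrt{-4 + i \sqrt{3}}$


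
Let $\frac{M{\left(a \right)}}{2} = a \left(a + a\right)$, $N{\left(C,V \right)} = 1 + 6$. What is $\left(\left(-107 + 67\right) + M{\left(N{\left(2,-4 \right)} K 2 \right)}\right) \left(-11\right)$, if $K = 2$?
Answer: $-34056$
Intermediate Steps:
$N{\left(C,V \right)} = 7$
$M{\left(a \right)} = 4 a^{2}$ ($M{\left(a \right)} = 2 a \left(a + a\right) = 2 a 2 a = 2 \cdot 2 a^{2} = 4 a^{2}$)
$\left(\left(-107 + 67\right) + M{\left(N{\left(2,-4 \right)} K 2 \right)}\right) \left(-11\right) = \left(\left(-107 + 67\right) + 4 \left(7 \cdot 2 \cdot 2\right)^{2}\right) \left(-11\right) = \left(-40 + 4 \left(14 \cdot 2\right)^{2}\right) \left(-11\right) = \left(-40 + 4 \cdot 28^{2}\right) \left(-11\right) = \left(-40 + 4 \cdot 784\right) \left(-11\right) = \left(-40 + 3136\right) \left(-11\right) = 3096 \left(-11\right) = -34056$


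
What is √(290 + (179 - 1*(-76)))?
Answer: √545 ≈ 23.345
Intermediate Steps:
√(290 + (179 - 1*(-76))) = √(290 + (179 + 76)) = √(290 + 255) = √545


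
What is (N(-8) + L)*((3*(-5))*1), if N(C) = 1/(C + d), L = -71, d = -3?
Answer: 11730/11 ≈ 1066.4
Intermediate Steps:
N(C) = 1/(-3 + C) (N(C) = 1/(C - 3) = 1/(-3 + C))
(N(-8) + L)*((3*(-5))*1) = (1/(-3 - 8) - 71)*((3*(-5))*1) = (1/(-11) - 71)*(-15*1) = (-1/11 - 71)*(-15) = -782/11*(-15) = 11730/11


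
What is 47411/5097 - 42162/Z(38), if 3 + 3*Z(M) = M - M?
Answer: 214947125/5097 ≈ 42171.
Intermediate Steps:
Z(M) = -1 (Z(M) = -1 + (M - M)/3 = -1 + (⅓)*0 = -1 + 0 = -1)
47411/5097 - 42162/Z(38) = 47411/5097 - 42162/(-1) = 47411*(1/5097) - 42162*(-1) = 47411/5097 + 42162 = 214947125/5097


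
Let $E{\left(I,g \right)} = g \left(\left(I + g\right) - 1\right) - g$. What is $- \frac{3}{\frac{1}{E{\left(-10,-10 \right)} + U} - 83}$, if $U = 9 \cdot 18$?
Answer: $\frac{1146}{31705} \approx 0.036146$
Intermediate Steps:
$U = 162$
$E{\left(I,g \right)} = - g + g \left(-1 + I + g\right)$ ($E{\left(I,g \right)} = g \left(-1 + I + g\right) - g = - g + g \left(-1 + I + g\right)$)
$- \frac{3}{\frac{1}{E{\left(-10,-10 \right)} + U} - 83} = - \frac{3}{\frac{1}{- 10 \left(-2 - 10 - 10\right) + 162} - 83} = - \frac{3}{\frac{1}{\left(-10\right) \left(-22\right) + 162} - 83} = - \frac{3}{\frac{1}{220 + 162} - 83} = - \frac{3}{\frac{1}{382} - 83} = - \frac{3}{- \frac{31705}{382}} = \left(-3\right) \left(- \frac{382}{31705}\right) = \frac{1146}{31705}$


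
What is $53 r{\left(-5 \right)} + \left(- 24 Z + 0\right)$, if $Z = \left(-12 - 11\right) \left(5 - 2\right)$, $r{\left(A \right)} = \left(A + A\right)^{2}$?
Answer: $6956$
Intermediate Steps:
$r{\left(A \right)} = 4 A^{2}$ ($r{\left(A \right)} = \left(2 A\right)^{2} = 4 A^{2}$)
$Z = -69$ ($Z = \left(-23\right) 3 = -69$)
$53 r{\left(-5 \right)} + \left(- 24 Z + 0\right) = 53 \cdot 4 \left(-5\right)^{2} + \left(\left(-24\right) \left(-69\right) + 0\right) = 53 \cdot 4 \cdot 25 + \left(1656 + 0\right) = 53 \cdot 100 + 1656 = 5300 + 1656 = 6956$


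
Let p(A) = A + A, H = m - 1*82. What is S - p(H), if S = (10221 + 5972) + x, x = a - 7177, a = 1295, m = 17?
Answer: 10441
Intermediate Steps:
x = -5882 (x = 1295 - 7177 = -5882)
H = -65 (H = 17 - 1*82 = 17 - 82 = -65)
p(A) = 2*A
S = 10311 (S = (10221 + 5972) - 5882 = 16193 - 5882 = 10311)
S - p(H) = 10311 - 2*(-65) = 10311 - 1*(-130) = 10311 + 130 = 10441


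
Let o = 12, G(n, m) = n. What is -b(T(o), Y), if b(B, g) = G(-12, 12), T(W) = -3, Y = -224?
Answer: 12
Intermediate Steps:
b(B, g) = -12
-b(T(o), Y) = -1*(-12) = 12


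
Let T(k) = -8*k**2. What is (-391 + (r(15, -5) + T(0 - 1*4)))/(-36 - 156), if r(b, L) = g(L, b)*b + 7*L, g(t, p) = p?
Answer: 329/192 ≈ 1.7135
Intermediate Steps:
r(b, L) = b**2 + 7*L (r(b, L) = b*b + 7*L = b**2 + 7*L)
(-391 + (r(15, -5) + T(0 - 1*4)))/(-36 - 156) = (-391 + ((15**2 + 7*(-5)) - 8*(0 - 1*4)**2))/(-36 - 156) = (-391 + ((225 - 35) - 8*(0 - 4)**2))/(-192) = (-391 + (190 - 8*(-4)**2))*(-1/192) = (-391 + (190 - 8*16))*(-1/192) = (-391 + (190 - 128))*(-1/192) = (-391 + 62)*(-1/192) = -329*(-1/192) = 329/192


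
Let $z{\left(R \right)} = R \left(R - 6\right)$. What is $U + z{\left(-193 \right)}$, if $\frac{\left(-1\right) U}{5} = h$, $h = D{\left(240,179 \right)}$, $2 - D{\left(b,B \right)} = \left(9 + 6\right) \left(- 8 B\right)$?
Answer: $-69003$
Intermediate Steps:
$z{\left(R \right)} = R \left(-6 + R\right)$
$D{\left(b,B \right)} = 2 + 120 B$ ($D{\left(b,B \right)} = 2 - \left(9 + 6\right) \left(- 8 B\right) = 2 - 15 \left(- 8 B\right) = 2 - - 120 B = 2 + 120 B$)
$h = 21482$ ($h = 2 + 120 \cdot 179 = 2 + 21480 = 21482$)
$U = -107410$ ($U = \left(-5\right) 21482 = -107410$)
$U + z{\left(-193 \right)} = -107410 - 193 \left(-6 - 193\right) = -107410 - -38407 = -107410 + 38407 = -69003$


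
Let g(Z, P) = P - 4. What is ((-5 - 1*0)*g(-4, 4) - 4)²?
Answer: 16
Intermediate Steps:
g(Z, P) = -4 + P
((-5 - 1*0)*g(-4, 4) - 4)² = ((-5 - 1*0)*(-4 + 4) - 4)² = ((-5 + 0)*0 - 4)² = (-5*0 - 4)² = (0 - 4)² = (-4)² = 16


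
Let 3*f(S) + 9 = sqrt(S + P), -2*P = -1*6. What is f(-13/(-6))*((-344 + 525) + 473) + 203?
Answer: -1759 + 109*sqrt(186)/3 ≈ -1263.5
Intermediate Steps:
P = 3 (P = -(-1)*6/2 = -1/2*(-6) = 3)
f(S) = -3 + sqrt(3 + S)/3 (f(S) = -3 + sqrt(S + 3)/3 = -3 + sqrt(3 + S)/3)
f(-13/(-6))*((-344 + 525) + 473) + 203 = (-3 + sqrt(3 - 13/(-6))/3)*((-344 + 525) + 473) + 203 = (-3 + sqrt(3 - 13*(-1/6))/3)*(181 + 473) + 203 = (-3 + sqrt(3 + 13/6)/3)*654 + 203 = (-3 + sqrt(31/6)/3)*654 + 203 = (-3 + (sqrt(186)/6)/3)*654 + 203 = (-3 + sqrt(186)/18)*654 + 203 = (-1962 + 109*sqrt(186)/3) + 203 = -1759 + 109*sqrt(186)/3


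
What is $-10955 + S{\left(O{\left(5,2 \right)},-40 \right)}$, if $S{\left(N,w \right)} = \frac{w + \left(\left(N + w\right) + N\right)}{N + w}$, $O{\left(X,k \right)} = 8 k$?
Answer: $-10953$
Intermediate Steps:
$S{\left(N,w \right)} = \frac{2 N + 2 w}{N + w}$ ($S{\left(N,w \right)} = \frac{w + \left(w + 2 N\right)}{N + w} = \frac{2 N + 2 w}{N + w}$)
$-10955 + S{\left(O{\left(5,2 \right)},-40 \right)} = -10955 + 2 = -10953$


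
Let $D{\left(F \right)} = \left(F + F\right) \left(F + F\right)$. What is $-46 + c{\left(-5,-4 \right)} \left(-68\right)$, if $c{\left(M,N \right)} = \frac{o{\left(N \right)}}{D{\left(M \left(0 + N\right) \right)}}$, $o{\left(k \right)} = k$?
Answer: $- \frac{4583}{100} \approx -45.83$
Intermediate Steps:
$D{\left(F \right)} = 4 F^{2}$ ($D{\left(F \right)} = 2 F 2 F = 4 F^{2}$)
$c{\left(M,N \right)} = \frac{1}{4 M^{2} N}$ ($c{\left(M,N \right)} = \frac{N}{4 \left(M \left(0 + N\right)\right)^{2}} = \frac{N}{4 \left(M N\right)^{2}} = \frac{N}{4 M^{2} N^{2}} = N \frac{1}{4 M^{2} N^{2}} = \frac{1}{4 M^{2} N}$)
$-46 + c{\left(-5,-4 \right)} \left(-68\right) = -46 + \frac{1}{4 \cdot 25 \left(-4\right)} \left(-68\right) = -46 + \frac{1}{4} \cdot \frac{1}{25} \left(- \frac{1}{4}\right) \left(-68\right) = -46 - - \frac{17}{100} = -46 + \frac{17}{100} = - \frac{4583}{100}$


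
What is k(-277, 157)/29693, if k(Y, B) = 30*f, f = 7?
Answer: 210/29693 ≈ 0.0070724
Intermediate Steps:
k(Y, B) = 210 (k(Y, B) = 30*7 = 210)
k(-277, 157)/29693 = 210/29693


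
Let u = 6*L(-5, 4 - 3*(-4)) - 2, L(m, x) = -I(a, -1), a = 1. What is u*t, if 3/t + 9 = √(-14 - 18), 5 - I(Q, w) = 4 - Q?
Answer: 378/113 + 168*I*√2/113 ≈ 3.3451 + 2.1025*I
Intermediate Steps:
I(Q, w) = 1 + Q (I(Q, w) = 5 - (4 - Q) = 5 + (-4 + Q) = 1 + Q)
t = 3/(-9 + 4*I*√2) (t = 3/(-9 + √(-14 - 18)) = 3/(-9 + √(-32)) = 3/(-9 + 4*I*√2) ≈ -0.23894 - 0.15018*I)
L(m, x) = -2 (L(m, x) = -(1 + 1) = -1*2 = -2)
u = -14 (u = 6*(-2) - 2 = -12 - 2 = -14)
u*t = -14*(-27/113 - 12*I*√2/113) = 378/113 + 168*I*√2/113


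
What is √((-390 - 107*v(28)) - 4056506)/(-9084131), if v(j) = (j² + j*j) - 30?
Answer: -I*√4221462/9084131 ≈ -0.00022618*I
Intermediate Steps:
v(j) = -30 + 2*j² (v(j) = (j² + j²) - 30 = 2*j² - 30 = -30 + 2*j²)
√((-390 - 107*v(28)) - 4056506)/(-9084131) = √((-390 - 107*(-30 + 2*28²)) - 4056506)/(-9084131) = √((-390 - 107*(-30 + 2*784)) - 4056506)*(-1/9084131) = √((-390 - 107*(-30 + 1568)) - 4056506)*(-1/9084131) = √((-390 - 107*1538) - 4056506)*(-1/9084131) = √((-390 - 164566) - 4056506)*(-1/9084131) = √(-164956 - 4056506)*(-1/9084131) = √(-4221462)*(-1/9084131) = (I*√4221462)*(-1/9084131) = -I*√4221462/9084131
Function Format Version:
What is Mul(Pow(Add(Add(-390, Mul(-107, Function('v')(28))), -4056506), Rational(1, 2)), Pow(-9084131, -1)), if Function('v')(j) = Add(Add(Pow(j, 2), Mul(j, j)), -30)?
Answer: Mul(Rational(-1, 9084131), I, Pow(4221462, Rational(1, 2))) ≈ Mul(-0.00022618, I)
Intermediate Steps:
Function('v')(j) = Add(-30, Mul(2, Pow(j, 2))) (Function('v')(j) = Add(Add(Pow(j, 2), Pow(j, 2)), -30) = Add(Mul(2, Pow(j, 2)), -30) = Add(-30, Mul(2, Pow(j, 2))))
Mul(Pow(Add(Add(-390, Mul(-107, Function('v')(28))), -4056506), Rational(1, 2)), Pow(-9084131, -1)) = Mul(Pow(Add(Add(-390, Mul(-107, Add(-30, Mul(2, Pow(28, 2))))), -4056506), Rational(1, 2)), Pow(-9084131, -1)) = Mul(Pow(Add(Add(-390, Mul(-107, Add(-30, Mul(2, 784)))), -4056506), Rational(1, 2)), Rational(-1, 9084131)) = Mul(Pow(Add(Add(-390, Mul(-107, Add(-30, 1568))), -4056506), Rational(1, 2)), Rational(-1, 9084131)) = Mul(Pow(Add(Add(-390, Mul(-107, 1538)), -4056506), Rational(1, 2)), Rational(-1, 9084131)) = Mul(Pow(Add(Add(-390, -164566), -4056506), Rational(1, 2)), Rational(-1, 9084131)) = Mul(Pow(Add(-164956, -4056506), Rational(1, 2)), Rational(-1, 9084131)) = Mul(Pow(-4221462, Rational(1, 2)), Rational(-1, 9084131)) = Mul(Mul(I, Pow(4221462, Rational(1, 2))), Rational(-1, 9084131)) = Mul(Rational(-1, 9084131), I, Pow(4221462, Rational(1, 2)))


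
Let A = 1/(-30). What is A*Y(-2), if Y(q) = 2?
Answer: -1/15 ≈ -0.066667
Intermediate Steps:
A = -1/30 ≈ -0.033333
A*Y(-2) = -1/30*2 = -1/15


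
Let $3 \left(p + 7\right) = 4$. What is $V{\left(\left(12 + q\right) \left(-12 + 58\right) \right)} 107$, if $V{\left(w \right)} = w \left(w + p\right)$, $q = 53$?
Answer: $\frac{2864333290}{3} \approx 9.5478 \cdot 10^{8}$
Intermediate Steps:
$p = - \frac{17}{3}$ ($p = -7 + \frac{1}{3} \cdot 4 = -7 + \frac{4}{3} = - \frac{17}{3} \approx -5.6667$)
$V{\left(w \right)} = w \left(- \frac{17}{3} + w\right)$ ($V{\left(w \right)} = w \left(w - \frac{17}{3}\right) = w \left(- \frac{17}{3} + w\right)$)
$V{\left(\left(12 + q\right) \left(-12 + 58\right) \right)} 107 = \frac{\left(12 + 53\right) \left(-12 + 58\right) \left(-17 + 3 \left(12 + 53\right) \left(-12 + 58\right)\right)}{3} \cdot 107 = \frac{65 \cdot 46 \left(-17 + 3 \cdot 65 \cdot 46\right)}{3} \cdot 107 = \frac{1}{3} \cdot 2990 \left(-17 + 3 \cdot 2990\right) 107 = \frac{1}{3} \cdot 2990 \left(-17 + 8970\right) 107 = \frac{1}{3} \cdot 2990 \cdot 8953 \cdot 107 = \frac{26769470}{3} \cdot 107 = \frac{2864333290}{3}$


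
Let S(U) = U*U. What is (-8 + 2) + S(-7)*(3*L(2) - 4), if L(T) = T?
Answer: 92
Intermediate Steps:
S(U) = U**2
(-8 + 2) + S(-7)*(3*L(2) - 4) = (-8 + 2) + (-7)**2*(3*2 - 4) = -6 + 49*(6 - 4) = -6 + 49*2 = -6 + 98 = 92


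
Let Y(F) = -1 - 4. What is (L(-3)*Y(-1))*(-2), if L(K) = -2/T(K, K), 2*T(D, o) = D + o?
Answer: 20/3 ≈ 6.6667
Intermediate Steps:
Y(F) = -5
T(D, o) = D/2 + o/2 (T(D, o) = (D + o)/2 = D/2 + o/2)
L(K) = -2/K (L(K) = -2/(K/2 + K/2) = -2/K)
(L(-3)*Y(-1))*(-2) = (-2/(-3)*(-5))*(-2) = (-2*(-⅓)*(-5))*(-2) = ((⅔)*(-5))*(-2) = -10/3*(-2) = 20/3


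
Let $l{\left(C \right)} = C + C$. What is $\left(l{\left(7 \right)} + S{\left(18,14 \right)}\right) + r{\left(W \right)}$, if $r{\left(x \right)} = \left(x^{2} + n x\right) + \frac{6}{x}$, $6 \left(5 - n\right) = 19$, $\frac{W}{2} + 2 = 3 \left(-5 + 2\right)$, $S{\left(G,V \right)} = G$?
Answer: $\frac{15688}{33} \approx 475.39$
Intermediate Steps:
$l{\left(C \right)} = 2 C$
$W = -22$ ($W = -4 + 2 \cdot 3 \left(-5 + 2\right) = -4 + 2 \cdot 3 \left(-3\right) = -4 + 2 \left(-9\right) = -4 - 18 = -22$)
$n = \frac{11}{6}$ ($n = 5 - \frac{19}{6} = \frac{11}{6} \approx 1.8333$)
$r{\left(x \right)} = x^{2} + \frac{6}{x} + \frac{11 x}{6}$ ($r{\left(x \right)} = \left(x^{2} + \frac{11 x}{6}\right) + \frac{6}{x} = x^{2} + \frac{6}{x} + \frac{11 x}{6}$)
$\left(l{\left(7 \right)} + S{\left(18,14 \right)}\right) + r{\left(W \right)} = \left(2 \cdot 7 + 18\right) + \left(\left(-22\right)^{2} + \frac{6}{-22} + \frac{11}{6} \left(-22\right)\right) = \left(14 + 18\right) + \left(484 + 6 \left(- \frac{1}{22}\right) - \frac{121}{3}\right) = 32 - - \frac{14632}{33} = 32 + \frac{14632}{33} = \frac{15688}{33}$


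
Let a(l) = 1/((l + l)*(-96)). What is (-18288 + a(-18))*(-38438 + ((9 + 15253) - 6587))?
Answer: 209013402389/384 ≈ 5.4431e+8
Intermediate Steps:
a(l) = -1/(192*l) (a(l) = -1/96/(2*l) = (1/(2*l))*(-1/96) = -1/(192*l))
(-18288 + a(-18))*(-38438 + ((9 + 15253) - 6587)) = (-18288 - 1/192/(-18))*(-38438 + ((9 + 15253) - 6587)) = (-18288 - 1/192*(-1/18))*(-38438 + (15262 - 6587)) = (-18288 + 1/3456)*(-38438 + 8675) = -63203327/3456*(-29763) = 209013402389/384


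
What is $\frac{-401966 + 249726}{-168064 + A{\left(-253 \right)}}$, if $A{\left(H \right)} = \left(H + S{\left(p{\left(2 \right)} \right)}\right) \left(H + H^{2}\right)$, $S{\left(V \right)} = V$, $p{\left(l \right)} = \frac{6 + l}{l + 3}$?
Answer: $\frac{190300}{20245403} \approx 0.0093997$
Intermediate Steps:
$p{\left(l \right)} = \frac{6 + l}{3 + l}$
$A{\left(H \right)} = \left(\frac{8}{5} + H\right) \left(H + H^{2}\right)$ ($A{\left(H \right)} = \left(H + \frac{6 + 2}{3 + 2}\right) \left(H + H^{2}\right) = \left(H + \frac{1}{5} \cdot 8\right) \left(H + H^{2}\right) = \left(H + \frac{8}{5}\right) \left(H + H^{2}\right) = \left(\frac{8}{5} + H\right) \left(H + H^{2}\right)$)
$\frac{-401966 + 249726}{-168064 + A{\left(-253 \right)}} = \frac{-401966 + 249726}{-168064 + \frac{1}{5} \left(-253\right) \left(8 + 5 \left(-253\right)^{2} + 13 \left(-253\right)\right)} = - \frac{152240}{-168064 + \frac{1}{5} \left(-253\right) \left(8 + 5 \cdot 64009 - 3289\right)} = - \frac{152240}{-168064 + \frac{1}{5} \left(-253\right) \left(8 + 320045 - 3289\right)} = - \frac{152240}{-168064 + \frac{1}{5} \left(-253\right) 316764} = - \frac{152240}{-168064 - \frac{80141292}{5}} = - \frac{152240}{- \frac{80981612}{5}} = \left(-152240\right) \left(- \frac{5}{80981612}\right) = \frac{190300}{20245403}$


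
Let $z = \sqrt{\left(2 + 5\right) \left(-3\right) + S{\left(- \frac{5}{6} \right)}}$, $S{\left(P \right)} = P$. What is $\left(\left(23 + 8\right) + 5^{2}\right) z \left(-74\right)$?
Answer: $- \frac{2072 i \sqrt{786}}{3} \approx - 19363.0 i$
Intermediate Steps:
$z = \frac{i \sqrt{786}}{6}$ ($z = \sqrt{\left(2 + 5\right) \left(-3\right) - \frac{5}{6}} = \sqrt{7 \left(-3\right) - \frac{5}{6}} = \sqrt{-21 - \frac{5}{6}} = \sqrt{- \frac{131}{6}} = \frac{i \sqrt{786}}{6} \approx 4.6726 i$)
$\left(\left(23 + 8\right) + 5^{2}\right) z \left(-74\right) = \left(\left(23 + 8\right) + 5^{2}\right) \frac{i \sqrt{786}}{6} \left(-74\right) = \left(31 + 25\right) \frac{i \sqrt{786}}{6} \left(-74\right) = 56 \frac{i \sqrt{786}}{6} \left(-74\right) = \frac{28 i \sqrt{786}}{3} \left(-74\right) = - \frac{2072 i \sqrt{786}}{3}$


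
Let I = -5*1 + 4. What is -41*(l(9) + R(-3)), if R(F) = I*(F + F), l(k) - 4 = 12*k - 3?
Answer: -4715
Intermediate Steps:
l(k) = 1 + 12*k (l(k) = 4 + (12*k - 3) = 4 + (-3 + 12*k) = 1 + 12*k)
I = -1 (I = -5 + 4 = -1)
R(F) = -2*F (R(F) = -(F + F) = -2*F)
-41*(l(9) + R(-3)) = -41*((1 + 12*9) - 2*(-3)) = -41*((1 + 108) + 6) = -41*(109 + 6) = -41*115 = -4715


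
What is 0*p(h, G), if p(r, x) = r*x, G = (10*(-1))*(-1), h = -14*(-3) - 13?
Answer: 0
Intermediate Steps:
h = 29 (h = 42 - 13 = 29)
G = 10 (G = -10*(-1) = 10)
0*p(h, G) = 0*(29*10) = 0*290 = 0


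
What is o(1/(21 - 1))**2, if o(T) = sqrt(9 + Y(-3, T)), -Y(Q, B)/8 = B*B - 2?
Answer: 1249/50 ≈ 24.980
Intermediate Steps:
Y(Q, B) = 16 - 8*B**2 (Y(Q, B) = -8*(B*B - 2) = -8*(B**2 - 2) = -8*(-2 + B**2) = 16 - 8*B**2)
o(T) = sqrt(25 - 8*T**2) (o(T) = sqrt(9 + (16 - 8*T**2)) = sqrt(25 - 8*T**2))
o(1/(21 - 1))**2 = (sqrt(25 - 8/(21 - 1)**2))**2 = (sqrt(25 - 8*(1/20)**2))**2 = (sqrt(25 - 8*1/400))**2 = (sqrt(25 - 1/50))**2 = (sqrt(1249/50))**2 = (sqrt(2498)/10)**2 = 1249/50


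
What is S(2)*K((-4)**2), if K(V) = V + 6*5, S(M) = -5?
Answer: -230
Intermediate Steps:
K(V) = 30 + V (K(V) = V + 30 = 30 + V)
S(2)*K((-4)**2) = -5*(30 + (-4)**2) = -5*(30 + 16) = -5*46 = -230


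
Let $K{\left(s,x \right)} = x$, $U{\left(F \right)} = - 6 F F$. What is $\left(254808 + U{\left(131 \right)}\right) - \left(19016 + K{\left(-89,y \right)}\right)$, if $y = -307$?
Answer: $133133$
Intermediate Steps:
$U{\left(F \right)} = - 6 F^{2}$
$\left(254808 + U{\left(131 \right)}\right) - \left(19016 + K{\left(-89,y \right)}\right) = \left(254808 - 6 \cdot 131^{2}\right) - 18709 = \left(254808 - 102966\right) + \left(-19016 + 307\right) = \left(254808 - 102966\right) - 18709 = 151842 - 18709 = 133133$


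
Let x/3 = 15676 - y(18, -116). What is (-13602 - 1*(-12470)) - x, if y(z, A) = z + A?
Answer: -48454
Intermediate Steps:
y(z, A) = A + z
x = 47322 (x = 3*(15676 - (-116 + 18)) = 3*(15676 - 1*(-98)) = 3*(15676 + 98) = 3*15774 = 47322)
(-13602 - 1*(-12470)) - x = (-13602 - 1*(-12470)) - 1*47322 = (-13602 + 12470) - 47322 = -1132 - 47322 = -48454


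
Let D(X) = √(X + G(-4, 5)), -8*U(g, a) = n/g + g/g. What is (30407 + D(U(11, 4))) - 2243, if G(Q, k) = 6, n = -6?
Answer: 28164 + √11506/44 ≈ 28166.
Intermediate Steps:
U(g, a) = -⅛ + 3/(4*g) (U(g, a) = -(-6/g + g/g)/8 = -(-6/g + 1)/8 = -(1 - 6/g)/8 = -⅛ + 3/(4*g))
D(X) = √(6 + X) (D(X) = √(X + 6) = √(6 + X))
(30407 + D(U(11, 4))) - 2243 = (30407 + √(6 + (⅛)*(6 - 1*11)/11)) - 2243 = (30407 + √(6 + (⅛)*(1/11)*(6 - 11))) - 2243 = (30407 + √(6 + (⅛)*(1/11)*(-5))) - 2243 = (30407 + √(6 - 5/88)) - 2243 = (30407 + √(523/88)) - 2243 = (30407 + √11506/44) - 2243 = 28164 + √11506/44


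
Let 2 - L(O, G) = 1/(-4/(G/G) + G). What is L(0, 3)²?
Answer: 9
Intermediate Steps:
L(O, G) = 2 - 1/(-4 + G) (L(O, G) = 2 - 1/(-4/(G/G) + G) = 2 - 1/(-4/1 + G) = 2 - 1/(-4*1 + G) = 2 - 1/(-4 + G))
L(0, 3)² = ((-9 + 2*3)/(-4 + 3))² = ((-9 + 6)/(-1))² = (-1*(-3))² = 3² = 9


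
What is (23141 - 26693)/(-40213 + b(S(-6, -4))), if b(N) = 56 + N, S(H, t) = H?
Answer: 3552/40163 ≈ 0.088440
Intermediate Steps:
(23141 - 26693)/(-40213 + b(S(-6, -4))) = (23141 - 26693)/(-40213 + (56 - 6)) = -3552/(-40213 + 50) = -3552/(-40163) = -3552*(-1/40163) = 3552/40163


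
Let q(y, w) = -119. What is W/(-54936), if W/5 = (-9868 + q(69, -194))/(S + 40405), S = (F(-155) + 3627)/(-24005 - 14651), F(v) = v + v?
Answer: 80428640/3575171618907 ≈ 2.2496e-5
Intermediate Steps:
F(v) = 2*v
S = -3317/38656 (S = (2*(-155) + 3627)/(-24005 - 14651) = (-310 + 3627)/(-38656) = 3317*(-1/38656) = -3317/38656 ≈ -0.085808)
W = -1930287360/1561892363 (W = 5*((-9868 - 119)/(-3317/38656 + 40405)) = 5*(-9987/1561892363/38656) = 5*(-9987*38656/1561892363) = 5*(-386057472/1561892363) = -1930287360/1561892363 ≈ -1.2359)
W/(-54936) = -1930287360/1561892363/(-54936) = -1930287360/1561892363*(-1/54936) = 80428640/3575171618907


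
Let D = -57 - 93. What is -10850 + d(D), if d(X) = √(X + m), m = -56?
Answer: -10850 + I*√206 ≈ -10850.0 + 14.353*I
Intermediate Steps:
D = -150
d(X) = √(-56 + X) (d(X) = √(X - 56) = √(-56 + X))
-10850 + d(D) = -10850 + √(-56 - 150) = -10850 + √(-206) = -10850 + I*√206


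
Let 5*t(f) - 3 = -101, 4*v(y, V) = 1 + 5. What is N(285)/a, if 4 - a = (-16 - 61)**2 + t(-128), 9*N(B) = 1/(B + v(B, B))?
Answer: -10/152270739 ≈ -6.5672e-8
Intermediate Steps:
v(y, V) = 3/2 (v(y, V) = (1 + 5)/4 = (1/4)*6 = 3/2)
t(f) = -98/5 (t(f) = 3/5 + (1/5)*(-101) = 3/5 - 101/5 = -98/5)
N(B) = 1/(9*(3/2 + B)) (N(B) = 1/(9*(B + 3/2)) = 1/(9*(3/2 + B)))
a = -29527/5 (a = 4 - ((-16 - 61)**2 - 98/5) = 4 - ((-77)**2 - 98/5) = 4 - (5929 - 98/5) = 4 - 1*29547/5 = 4 - 29547/5 = -29527/5 ≈ -5905.4)
N(285)/a = (2/(9*(3 + 2*285)))/(-29527/5) = (2/(9*(3 + 570)))*(-5/29527) = ((2/9)/573)*(-5/29527) = ((2/9)*(1/573))*(-5/29527) = (2/5157)*(-5/29527) = -10/152270739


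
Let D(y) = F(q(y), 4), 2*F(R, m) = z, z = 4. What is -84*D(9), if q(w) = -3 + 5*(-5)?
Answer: -168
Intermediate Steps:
q(w) = -28 (q(w) = -3 - 25 = -28)
F(R, m) = 2 (F(R, m) = (½)*4 = 2)
D(y) = 2
-84*D(9) = -84*2 = -168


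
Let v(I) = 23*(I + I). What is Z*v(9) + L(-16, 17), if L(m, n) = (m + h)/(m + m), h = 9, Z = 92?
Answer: 1218823/32 ≈ 38088.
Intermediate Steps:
v(I) = 46*I (v(I) = 23*(2*I) = 46*I)
L(m, n) = (9 + m)/(2*m) (L(m, n) = (m + 9)/(m + m) = (9 + m)/((2*m)) = (9 + m)*(1/(2*m)) = (9 + m)/(2*m))
Z*v(9) + L(-16, 17) = 92*(46*9) + (1/2)*(9 - 16)/(-16) = 92*414 + (1/2)*(-1/16)*(-7) = 38088 + 7/32 = 1218823/32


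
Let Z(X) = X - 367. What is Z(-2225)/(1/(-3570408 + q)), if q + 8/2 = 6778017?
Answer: -8314112160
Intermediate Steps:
q = 6778013 (q = -4 + 6778017 = 6778013)
Z(X) = -367 + X
Z(-2225)/(1/(-3570408 + q)) = (-367 - 2225)/(1/(-3570408 + 6778013)) = -2592/(1/3207605) = -2592/1/3207605 = -2592*3207605 = -8314112160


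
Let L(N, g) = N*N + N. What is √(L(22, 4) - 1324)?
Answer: I*√818 ≈ 28.601*I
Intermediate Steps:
L(N, g) = N + N² (L(N, g) = N² + N = N + N²)
√(L(22, 4) - 1324) = √(22*(1 + 22) - 1324) = √(22*23 - 1324) = √(506 - 1324) = √(-818) = I*√818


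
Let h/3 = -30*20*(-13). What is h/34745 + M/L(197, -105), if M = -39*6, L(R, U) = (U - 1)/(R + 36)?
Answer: 189684729/368297 ≈ 515.03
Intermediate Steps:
h = 23400 (h = 3*(-30*20*(-13)) = 3*(-600*(-13)) = 3*7800 = 23400)
L(R, U) = (-1 + U)/(36 + R)
M = -234
h/34745 + M/L(197, -105) = 23400/34745 - 234*(36 + 197)/(-1 - 105) = 23400*(1/34745) - 234/(-106/233) = 4680/6949 - 234/((1/233)*(-106)) = 4680/6949 - 234/(-106/233) = 4680/6949 - 234*(-233/106) = 4680/6949 + 27261/53 = 189684729/368297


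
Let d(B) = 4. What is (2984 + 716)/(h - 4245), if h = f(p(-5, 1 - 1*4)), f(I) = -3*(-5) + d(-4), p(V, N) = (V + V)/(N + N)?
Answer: -1850/2113 ≈ -0.87553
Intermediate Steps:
p(V, N) = V/N (p(V, N) = (2*V)/((2*N)) = (2*V)*(1/(2*N)) = V/N)
f(I) = 19 (f(I) = -3*(-5) + 4 = 15 + 4 = 19)
h = 19
(2984 + 716)/(h - 4245) = (2984 + 716)/(19 - 4245) = 3700/(-4226) = 3700*(-1/4226) = -1850/2113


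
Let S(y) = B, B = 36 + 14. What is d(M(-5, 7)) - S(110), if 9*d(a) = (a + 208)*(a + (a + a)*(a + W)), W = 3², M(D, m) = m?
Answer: 16405/3 ≈ 5468.3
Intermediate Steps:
W = 9
B = 50
S(y) = 50
d(a) = (208 + a)*(a + 2*a*(9 + a))/9 (d(a) = ((a + 208)*(a + (a + a)*(a + 9)))/9 = ((208 + a)*(a + (2*a)*(9 + a)))/9 = ((208 + a)*(a + 2*a*(9 + a)))/9 = (208 + a)*(a + 2*a*(9 + a))/9)
d(M(-5, 7)) - S(110) = (⅑)*7*(3952 + 2*7² + 435*7) - 1*50 = (⅑)*7*(3952 + 2*49 + 3045) - 50 = (⅑)*7*(3952 + 98 + 3045) - 50 = (⅑)*7*7095 - 50 = 16555/3 - 50 = 16405/3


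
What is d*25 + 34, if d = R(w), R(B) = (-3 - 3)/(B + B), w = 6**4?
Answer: 14663/432 ≈ 33.942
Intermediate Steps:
w = 1296
R(B) = -3/B (R(B) = -6*1/(2*B) = -3/B)
d = -1/432 (d = -3/1296 = -3*1/1296 = -1/432 ≈ -0.0023148)
d*25 + 34 = -1/432*25 + 34 = -25/432 + 34 = 14663/432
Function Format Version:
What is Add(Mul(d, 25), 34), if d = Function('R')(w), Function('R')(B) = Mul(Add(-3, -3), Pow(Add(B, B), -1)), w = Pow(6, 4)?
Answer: Rational(14663, 432) ≈ 33.942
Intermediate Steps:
w = 1296
Function('R')(B) = Mul(-3, Pow(B, -1)) (Function('R')(B) = Mul(-6, Pow(Mul(2, B), -1)) = Mul(-6, Mul(Rational(1, 2), Pow(B, -1))) = Mul(-3, Pow(B, -1)))
d = Rational(-1, 432) (d = Mul(-3, Pow(1296, -1)) = Mul(-3, Rational(1, 1296)) = Rational(-1, 432) ≈ -0.0023148)
Add(Mul(d, 25), 34) = Add(Mul(Rational(-1, 432), 25), 34) = Add(Rational(-25, 432), 34) = Rational(14663, 432)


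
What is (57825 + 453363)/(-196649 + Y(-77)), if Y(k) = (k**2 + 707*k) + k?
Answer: -127797/61309 ≈ -2.0845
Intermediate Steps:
Y(k) = k**2 + 708*k
(57825 + 453363)/(-196649 + Y(-77)) = (57825 + 453363)/(-196649 - 77*(708 - 77)) = 511188/(-196649 - 77*631) = 511188/(-196649 - 48587) = 511188/(-245236) = 511188*(-1/245236) = -127797/61309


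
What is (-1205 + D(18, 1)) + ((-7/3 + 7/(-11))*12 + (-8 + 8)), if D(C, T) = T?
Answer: -13636/11 ≈ -1239.6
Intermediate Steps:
(-1205 + D(18, 1)) + ((-7/3 + 7/(-11))*12 + (-8 + 8)) = (-1205 + 1) + ((-7/3 + 7/(-11))*12 + (-8 + 8)) = -1204 + ((-7*1/3 + 7*(-1/11))*12 + 0) = -1204 + ((-7/3 - 7/11)*12 + 0) = -1204 + (-98/33*12 + 0) = -1204 + (-392/11 + 0) = -1204 - 392/11 = -13636/11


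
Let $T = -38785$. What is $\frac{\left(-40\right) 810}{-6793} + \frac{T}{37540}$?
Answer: $\frac{190565899}{51001844} \approx 3.7365$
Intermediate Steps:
$\frac{\left(-40\right) 810}{-6793} + \frac{T}{37540} = \frac{\left(-40\right) 810}{-6793} - \frac{38785}{37540} = \left(-32400\right) \left(- \frac{1}{6793}\right) - \frac{7757}{7508} = \frac{32400}{6793} - \frac{7757}{7508} = \frac{190565899}{51001844}$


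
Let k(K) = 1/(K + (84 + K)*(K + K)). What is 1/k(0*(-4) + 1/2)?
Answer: 85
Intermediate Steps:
k(K) = 1/(K + 2*K*(84 + K)) (k(K) = 1/(K + (84 + K)*(2*K)) = 1/(K + 2*K*(84 + K)))
1/k(0*(-4) + 1/2) = 1/(1/((0*(-4) + 1/2)*(169 + 2*(0*(-4) + 1/2)))) = 1/(1/((0 + ½)*(169 + 2*(0 + ½)))) = 1/(1/((½)*(169 + 2*(½)))) = 1/(2/(169 + 1)) = 1/(2/170) = 1/(2*(1/170)) = 1/(1/85) = 85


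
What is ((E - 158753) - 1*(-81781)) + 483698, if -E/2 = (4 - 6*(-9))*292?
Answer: 372854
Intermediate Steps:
E = -33872 (E = -2*(4 - 6*(-9))*292 = -2*(4 + 54)*292 = -116*292 = -2*16936 = -33872)
((E - 158753) - 1*(-81781)) + 483698 = ((-33872 - 158753) - 1*(-81781)) + 483698 = (-192625 + 81781) + 483698 = -110844 + 483698 = 372854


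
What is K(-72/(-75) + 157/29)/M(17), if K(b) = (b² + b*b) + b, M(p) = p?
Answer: 46057507/8935625 ≈ 5.1544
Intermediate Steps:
K(b) = b + 2*b² (K(b) = (b² + b²) + b = 2*b² + b = b + 2*b²)
K(-72/(-75) + 157/29)/M(17) = ((-72/(-75) + 157/29)*(1 + 2*(-72/(-75) + 157/29)))/17 = ((-72*(-1/75) + 157*(1/29))*(1 + 2*(-72*(-1/75) + 157*(1/29))))*(1/17) = ((24/25 + 157/29)*(1 + 2*(24/25 + 157/29)))*(1/17) = (4621*(1 + 2*(4621/725))/725)*(1/17) = (4621*(1 + 9242/725)/725)*(1/17) = ((4621/725)*(9967/725))*(1/17) = (46057507/525625)*(1/17) = 46057507/8935625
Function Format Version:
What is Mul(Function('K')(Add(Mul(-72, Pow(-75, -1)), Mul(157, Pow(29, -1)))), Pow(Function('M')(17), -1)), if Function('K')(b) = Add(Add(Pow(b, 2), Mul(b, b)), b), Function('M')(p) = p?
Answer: Rational(46057507, 8935625) ≈ 5.1544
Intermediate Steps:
Function('K')(b) = Add(b, Mul(2, Pow(b, 2))) (Function('K')(b) = Add(Add(Pow(b, 2), Pow(b, 2)), b) = Add(Mul(2, Pow(b, 2)), b) = Add(b, Mul(2, Pow(b, 2))))
Mul(Function('K')(Add(Mul(-72, Pow(-75, -1)), Mul(157, Pow(29, -1)))), Pow(Function('M')(17), -1)) = Mul(Mul(Add(Mul(-72, Pow(-75, -1)), Mul(157, Pow(29, -1))), Add(1, Mul(2, Add(Mul(-72, Pow(-75, -1)), Mul(157, Pow(29, -1)))))), Pow(17, -1)) = Mul(Mul(Add(Mul(-72, Rational(-1, 75)), Mul(157, Rational(1, 29))), Add(1, Mul(2, Add(Mul(-72, Rational(-1, 75)), Mul(157, Rational(1, 29)))))), Rational(1, 17)) = Mul(Mul(Add(Rational(24, 25), Rational(157, 29)), Add(1, Mul(2, Add(Rational(24, 25), Rational(157, 29))))), Rational(1, 17)) = Mul(Mul(Rational(4621, 725), Add(1, Mul(2, Rational(4621, 725)))), Rational(1, 17)) = Mul(Mul(Rational(4621, 725), Add(1, Rational(9242, 725))), Rational(1, 17)) = Mul(Mul(Rational(4621, 725), Rational(9967, 725)), Rational(1, 17)) = Mul(Rational(46057507, 525625), Rational(1, 17)) = Rational(46057507, 8935625)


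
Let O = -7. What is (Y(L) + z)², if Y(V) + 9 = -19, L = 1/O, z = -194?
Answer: 49284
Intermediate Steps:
L = -⅐ (L = 1/(-7) = -⅐ ≈ -0.14286)
Y(V) = -28 (Y(V) = -9 - 19 = -28)
(Y(L) + z)² = (-28 - 194)² = (-222)² = 49284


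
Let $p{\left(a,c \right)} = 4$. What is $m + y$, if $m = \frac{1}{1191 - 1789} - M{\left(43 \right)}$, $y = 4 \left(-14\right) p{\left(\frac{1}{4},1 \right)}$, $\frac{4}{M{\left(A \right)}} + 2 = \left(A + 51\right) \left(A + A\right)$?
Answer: $- \frac{541305269}{2416518} \approx -224.0$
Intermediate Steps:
$M{\left(A \right)} = \frac{4}{-2 + 2 A \left(51 + A\right)}$ ($M{\left(A \right)} = \frac{4}{-2 + \left(A + 51\right) \left(A + A\right)} = \frac{4}{-2 + \left(51 + A\right) 2 A} = \frac{4}{-2 + 2 A \left(51 + A\right)}$)
$y = -224$ ($y = 4 \left(-14\right) 4 = \left(-56\right) 4 = -224$)
$m = - \frac{5237}{2416518}$ ($m = \frac{1}{1191 - 1789} - \frac{2}{-1 + 43^{2} + 51 \cdot 43} = \frac{1}{-598} - \frac{2}{-1 + 1849 + 2193} = - \frac{1}{598} - \frac{2}{4041} = - \frac{5237}{2416518} \approx -0.0021672$)
$m + y = - \frac{5237}{2416518} - 224 = - \frac{541305269}{2416518}$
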